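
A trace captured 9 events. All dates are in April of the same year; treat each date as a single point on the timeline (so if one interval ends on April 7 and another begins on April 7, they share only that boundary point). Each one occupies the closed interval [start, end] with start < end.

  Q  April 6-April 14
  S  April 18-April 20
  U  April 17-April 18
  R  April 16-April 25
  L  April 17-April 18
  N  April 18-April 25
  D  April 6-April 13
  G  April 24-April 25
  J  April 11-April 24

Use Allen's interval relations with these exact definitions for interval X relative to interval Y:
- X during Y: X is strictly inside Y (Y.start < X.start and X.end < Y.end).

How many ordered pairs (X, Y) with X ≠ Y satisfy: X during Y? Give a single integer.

6

Checking all 72 ordered pairs for relation 'during'; matching pairs in alphabetical order:
(L, J): L during J ✓
(L, R): L during R ✓
(S, J): S during J ✓
(S, R): S during R ✓
(U, J): U during J ✓
(U, R): U during R ✓
Count: 6.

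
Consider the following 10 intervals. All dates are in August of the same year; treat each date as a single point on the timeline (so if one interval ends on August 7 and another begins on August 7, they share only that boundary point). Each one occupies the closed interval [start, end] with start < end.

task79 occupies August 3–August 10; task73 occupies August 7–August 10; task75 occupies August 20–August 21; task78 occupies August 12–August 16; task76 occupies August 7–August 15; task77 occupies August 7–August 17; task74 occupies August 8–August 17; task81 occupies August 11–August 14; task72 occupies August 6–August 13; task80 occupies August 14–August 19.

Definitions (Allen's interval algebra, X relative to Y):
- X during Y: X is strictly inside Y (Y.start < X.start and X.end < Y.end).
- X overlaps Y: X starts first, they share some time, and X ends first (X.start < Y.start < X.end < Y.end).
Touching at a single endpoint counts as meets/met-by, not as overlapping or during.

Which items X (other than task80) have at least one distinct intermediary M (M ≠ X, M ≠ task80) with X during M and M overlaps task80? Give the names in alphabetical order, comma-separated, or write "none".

Target task80 = [August 14, August 19].
Intermediaries M with M overlaps task80: task74, task76, task77, task78.
Via task74 — items with X during task74: task78, task81.
Via task76 — items with X during task76: task81.
Via task77 — items with X during task77: task78, task81.
Via task78 — items with X during task78: none.
Union: task78, task81.

task78, task81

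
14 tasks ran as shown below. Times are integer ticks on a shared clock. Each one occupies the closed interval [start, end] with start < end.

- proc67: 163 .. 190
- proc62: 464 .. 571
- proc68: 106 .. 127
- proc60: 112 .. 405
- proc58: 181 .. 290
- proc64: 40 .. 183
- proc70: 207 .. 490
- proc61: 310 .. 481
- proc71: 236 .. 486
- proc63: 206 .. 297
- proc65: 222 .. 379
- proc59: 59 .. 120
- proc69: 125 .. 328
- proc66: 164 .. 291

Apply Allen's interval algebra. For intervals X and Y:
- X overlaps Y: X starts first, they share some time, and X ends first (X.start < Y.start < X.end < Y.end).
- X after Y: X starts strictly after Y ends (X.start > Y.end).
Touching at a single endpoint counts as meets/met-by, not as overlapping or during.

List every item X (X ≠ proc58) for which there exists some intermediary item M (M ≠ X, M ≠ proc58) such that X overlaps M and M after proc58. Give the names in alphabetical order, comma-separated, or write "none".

proc60, proc61, proc65, proc69, proc70, proc71

Target proc58 = [181, 290].
Intermediaries M with M after proc58: proc61, proc62.
Via proc61 — items with X overlaps proc61: proc60, proc65, proc69.
Via proc62 — items with X overlaps proc62: proc61, proc70, proc71.
Union: proc60, proc61, proc65, proc69, proc70, proc71.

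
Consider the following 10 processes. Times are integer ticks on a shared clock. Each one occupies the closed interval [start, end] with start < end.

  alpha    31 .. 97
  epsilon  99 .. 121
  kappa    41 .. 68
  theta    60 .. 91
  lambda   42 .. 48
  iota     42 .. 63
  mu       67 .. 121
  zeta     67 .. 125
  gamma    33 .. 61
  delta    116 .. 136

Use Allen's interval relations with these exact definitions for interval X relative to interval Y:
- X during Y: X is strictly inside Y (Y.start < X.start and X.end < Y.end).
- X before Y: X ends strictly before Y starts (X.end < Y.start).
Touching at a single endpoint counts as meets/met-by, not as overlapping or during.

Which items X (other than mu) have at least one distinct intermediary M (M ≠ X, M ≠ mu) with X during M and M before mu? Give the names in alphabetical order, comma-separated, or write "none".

Target mu = [67, 121].
Intermediaries M with M before mu: gamma, iota, lambda.
Via gamma — items with X during gamma: lambda.
Via iota — items with X during iota: none.
Via lambda — items with X during lambda: none.
Union: lambda.

lambda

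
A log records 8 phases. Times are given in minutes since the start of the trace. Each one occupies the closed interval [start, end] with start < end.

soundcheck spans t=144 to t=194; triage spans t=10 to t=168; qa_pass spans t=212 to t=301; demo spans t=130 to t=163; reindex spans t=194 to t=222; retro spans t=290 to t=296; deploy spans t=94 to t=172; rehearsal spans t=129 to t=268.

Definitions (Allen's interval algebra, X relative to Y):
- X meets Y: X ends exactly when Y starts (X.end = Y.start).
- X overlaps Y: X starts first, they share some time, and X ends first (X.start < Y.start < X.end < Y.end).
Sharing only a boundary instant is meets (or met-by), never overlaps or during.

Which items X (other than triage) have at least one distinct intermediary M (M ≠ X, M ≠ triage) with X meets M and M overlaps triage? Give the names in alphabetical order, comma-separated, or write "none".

Target triage = [t=10, t=168].
Intermediaries M with M overlaps triage: none.
Union: none.

none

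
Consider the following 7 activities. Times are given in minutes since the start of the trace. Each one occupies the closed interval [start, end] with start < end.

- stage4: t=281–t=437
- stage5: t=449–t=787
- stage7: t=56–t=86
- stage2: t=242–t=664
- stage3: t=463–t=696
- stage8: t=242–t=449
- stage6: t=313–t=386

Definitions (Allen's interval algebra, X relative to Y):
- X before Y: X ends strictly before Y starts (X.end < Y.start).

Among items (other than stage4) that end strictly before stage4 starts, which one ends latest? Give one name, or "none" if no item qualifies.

stage7

Target stage4 = [t=281, t=437].
stage2 [t=242, t=664] → contains → excluded.
stage3 [t=463, t=696] → after → excluded.
stage5 [t=449, t=787] → after → excluded.
stage6 [t=313, t=386] → during → excluded.
stage7 [t=56, t=86] → before → candidate.
stage8 [t=242, t=449] → contains → excluded.
Among candidates, latest end is t=86 → stage7.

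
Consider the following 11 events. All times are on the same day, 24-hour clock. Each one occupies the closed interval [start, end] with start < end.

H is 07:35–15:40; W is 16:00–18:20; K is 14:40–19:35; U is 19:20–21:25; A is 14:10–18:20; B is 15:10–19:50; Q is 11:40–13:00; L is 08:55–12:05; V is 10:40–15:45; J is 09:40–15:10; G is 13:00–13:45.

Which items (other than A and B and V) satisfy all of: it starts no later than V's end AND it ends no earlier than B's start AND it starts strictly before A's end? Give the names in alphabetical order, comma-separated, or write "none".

Conditions: its start is no later than V's end (X.start <= 15:45) AND its end is no earlier than B's start (X.end >= 15:10) AND its start is strictly before A's end (X.start < 18:20).
G: start 13:00 <= 15:45? ✓; end 13:45 >= 15:10? ✗; start 13:00 < 18:20? ✓ → no.
H: start 07:35 <= 15:45? ✓; end 15:40 >= 15:10? ✓; start 07:35 < 18:20? ✓ → yes.
J: start 09:40 <= 15:45? ✓; end 15:10 >= 15:10? ✓; start 09:40 < 18:20? ✓ → yes.
K: start 14:40 <= 15:45? ✓; end 19:35 >= 15:10? ✓; start 14:40 < 18:20? ✓ → yes.
L: start 08:55 <= 15:45? ✓; end 12:05 >= 15:10? ✗; start 08:55 < 18:20? ✓ → no.
Q: start 11:40 <= 15:45? ✓; end 13:00 >= 15:10? ✗; start 11:40 < 18:20? ✓ → no.
U: start 19:20 <= 15:45? ✗; end 21:25 >= 15:10? ✓; start 19:20 < 18:20? ✗ → no.
W: start 16:00 <= 15:45? ✗; end 18:20 >= 15:10? ✓; start 16:00 < 18:20? ✓ → no.
Result: H, J, K.

H, J, K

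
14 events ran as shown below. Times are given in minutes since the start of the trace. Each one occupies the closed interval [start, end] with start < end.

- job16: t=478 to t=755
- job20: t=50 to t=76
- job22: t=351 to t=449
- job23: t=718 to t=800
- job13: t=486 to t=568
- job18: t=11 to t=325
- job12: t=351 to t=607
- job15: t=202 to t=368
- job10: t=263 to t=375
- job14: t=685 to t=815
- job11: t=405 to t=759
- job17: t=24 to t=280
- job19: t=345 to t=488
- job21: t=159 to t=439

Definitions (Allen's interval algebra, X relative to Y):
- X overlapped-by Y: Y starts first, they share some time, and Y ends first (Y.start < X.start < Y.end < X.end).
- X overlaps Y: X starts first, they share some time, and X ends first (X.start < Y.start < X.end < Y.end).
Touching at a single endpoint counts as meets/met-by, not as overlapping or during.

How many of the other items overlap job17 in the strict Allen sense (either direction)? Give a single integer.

Target job17 = [t=24, t=280].
job10 [t=263, t=375] → overlapped-by → counts.
job11 [t=405, t=759] → after → no.
job12 [t=351, t=607] → after → no.
job13 [t=486, t=568] → after → no.
job14 [t=685, t=815] → after → no.
job15 [t=202, t=368] → overlapped-by → counts.
job16 [t=478, t=755] → after → no.
job18 [t=11, t=325] → contains → no.
job19 [t=345, t=488] → after → no.
job20 [t=50, t=76] → during → no.
job21 [t=159, t=439] → overlapped-by → counts.
job22 [t=351, t=449] → after → no.
job23 [t=718, t=800] → after → no.
Total: 3.

3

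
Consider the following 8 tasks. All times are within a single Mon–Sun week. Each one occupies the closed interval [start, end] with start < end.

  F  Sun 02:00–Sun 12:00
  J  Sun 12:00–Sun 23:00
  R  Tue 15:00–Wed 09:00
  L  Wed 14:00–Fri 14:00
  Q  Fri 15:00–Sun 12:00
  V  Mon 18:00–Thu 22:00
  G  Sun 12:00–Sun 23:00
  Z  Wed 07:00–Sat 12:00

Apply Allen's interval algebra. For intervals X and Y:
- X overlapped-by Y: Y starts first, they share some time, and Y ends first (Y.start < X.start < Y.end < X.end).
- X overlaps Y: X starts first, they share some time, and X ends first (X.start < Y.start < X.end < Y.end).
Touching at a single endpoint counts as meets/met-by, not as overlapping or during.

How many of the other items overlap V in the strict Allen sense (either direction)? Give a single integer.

Target V = [Mon 18:00, Thu 22:00].
F [Sun 02:00, Sun 12:00] → after → no.
G [Sun 12:00, Sun 23:00] → after → no.
J [Sun 12:00, Sun 23:00] → after → no.
L [Wed 14:00, Fri 14:00] → overlapped-by → counts.
Q [Fri 15:00, Sun 12:00] → after → no.
R [Tue 15:00, Wed 09:00] → during → no.
Z [Wed 07:00, Sat 12:00] → overlapped-by → counts.
Total: 2.

2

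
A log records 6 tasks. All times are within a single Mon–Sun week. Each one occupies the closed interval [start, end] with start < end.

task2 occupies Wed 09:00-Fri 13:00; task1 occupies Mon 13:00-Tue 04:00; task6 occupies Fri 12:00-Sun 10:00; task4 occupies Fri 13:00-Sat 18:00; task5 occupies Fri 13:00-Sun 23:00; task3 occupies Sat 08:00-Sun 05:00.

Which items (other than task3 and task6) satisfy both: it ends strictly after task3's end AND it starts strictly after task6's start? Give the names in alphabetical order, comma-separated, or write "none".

task5

Conditions: its end is strictly after task3's end (X.end > Sun 05:00) AND its start is strictly after task6's start (X.start > Fri 12:00).
task1: end Tue 04:00 > Sun 05:00? ✗; start Mon 13:00 > Fri 12:00? ✗ → no.
task2: end Fri 13:00 > Sun 05:00? ✗; start Wed 09:00 > Fri 12:00? ✗ → no.
task4: end Sat 18:00 > Sun 05:00? ✗; start Fri 13:00 > Fri 12:00? ✓ → no.
task5: end Sun 23:00 > Sun 05:00? ✓; start Fri 13:00 > Fri 12:00? ✓ → yes.
Result: task5.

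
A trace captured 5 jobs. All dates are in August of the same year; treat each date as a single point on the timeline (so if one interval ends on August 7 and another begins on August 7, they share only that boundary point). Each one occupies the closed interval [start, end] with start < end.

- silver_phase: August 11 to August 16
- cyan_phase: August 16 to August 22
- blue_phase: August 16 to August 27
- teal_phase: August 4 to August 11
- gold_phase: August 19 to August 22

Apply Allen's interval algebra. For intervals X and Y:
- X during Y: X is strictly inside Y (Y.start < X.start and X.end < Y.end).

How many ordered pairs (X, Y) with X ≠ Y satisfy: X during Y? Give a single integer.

1

Checking all 20 ordered pairs for relation 'during'; matching pairs in alphabetical order:
(gold_phase, blue_phase): gold_phase during blue_phase ✓
Count: 1.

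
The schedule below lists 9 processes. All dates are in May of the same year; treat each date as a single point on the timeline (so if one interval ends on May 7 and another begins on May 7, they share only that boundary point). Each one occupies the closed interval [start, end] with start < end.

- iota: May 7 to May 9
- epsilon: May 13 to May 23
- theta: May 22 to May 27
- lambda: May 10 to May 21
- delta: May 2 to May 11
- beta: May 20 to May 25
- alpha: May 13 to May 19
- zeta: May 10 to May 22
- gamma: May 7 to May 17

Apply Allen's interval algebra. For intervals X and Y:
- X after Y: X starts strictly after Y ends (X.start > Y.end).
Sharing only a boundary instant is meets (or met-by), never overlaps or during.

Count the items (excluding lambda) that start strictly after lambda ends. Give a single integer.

Target lambda = [May 10, May 21].
alpha [May 13, May 19] → during → no.
beta [May 20, May 25] → overlapped-by → no.
delta [May 2, May 11] → overlaps → no.
epsilon [May 13, May 23] → overlapped-by → no.
gamma [May 7, May 17] → overlaps → no.
iota [May 7, May 9] → before → no.
theta [May 22, May 27] → after → counts.
zeta [May 10, May 22] → started-by → no.
Total: 1.

1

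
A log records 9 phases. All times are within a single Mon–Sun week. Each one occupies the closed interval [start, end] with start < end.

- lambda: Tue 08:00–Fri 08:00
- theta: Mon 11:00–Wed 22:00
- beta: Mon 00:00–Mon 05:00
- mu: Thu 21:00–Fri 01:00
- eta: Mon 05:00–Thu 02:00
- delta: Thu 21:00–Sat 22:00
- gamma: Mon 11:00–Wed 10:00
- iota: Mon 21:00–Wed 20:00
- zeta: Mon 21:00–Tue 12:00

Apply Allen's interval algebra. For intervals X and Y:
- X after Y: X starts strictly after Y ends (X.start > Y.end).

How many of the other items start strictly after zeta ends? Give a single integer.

2

Target zeta = [Mon 21:00, Tue 12:00].
beta [Mon 00:00, Mon 05:00] → before → no.
delta [Thu 21:00, Sat 22:00] → after → counts.
eta [Mon 05:00, Thu 02:00] → contains → no.
gamma [Mon 11:00, Wed 10:00] → contains → no.
iota [Mon 21:00, Wed 20:00] → started-by → no.
lambda [Tue 08:00, Fri 08:00] → overlapped-by → no.
mu [Thu 21:00, Fri 01:00] → after → counts.
theta [Mon 11:00, Wed 22:00] → contains → no.
Total: 2.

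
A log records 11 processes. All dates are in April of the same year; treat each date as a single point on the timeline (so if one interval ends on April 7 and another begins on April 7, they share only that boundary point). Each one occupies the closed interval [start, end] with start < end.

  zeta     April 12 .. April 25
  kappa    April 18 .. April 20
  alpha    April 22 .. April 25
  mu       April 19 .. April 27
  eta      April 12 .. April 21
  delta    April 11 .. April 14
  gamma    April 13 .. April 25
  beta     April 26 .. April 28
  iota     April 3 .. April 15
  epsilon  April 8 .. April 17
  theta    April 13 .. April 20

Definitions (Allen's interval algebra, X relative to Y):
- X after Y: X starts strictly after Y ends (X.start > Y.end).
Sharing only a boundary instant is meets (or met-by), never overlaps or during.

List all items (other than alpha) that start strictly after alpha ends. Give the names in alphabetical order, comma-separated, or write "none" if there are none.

beta

Target alpha = [April 22, April 25].
beta [April 26, April 28] → after → yes.
delta [April 11, April 14] → before → no.
epsilon [April 8, April 17] → before → no.
eta [April 12, April 21] → before → no.
gamma [April 13, April 25] → finished-by → no.
iota [April 3, April 15] → before → no.
kappa [April 18, April 20] → before → no.
mu [April 19, April 27] → contains → no.
theta [April 13, April 20] → before → no.
zeta [April 12, April 25] → finished-by → no.
Result: beta.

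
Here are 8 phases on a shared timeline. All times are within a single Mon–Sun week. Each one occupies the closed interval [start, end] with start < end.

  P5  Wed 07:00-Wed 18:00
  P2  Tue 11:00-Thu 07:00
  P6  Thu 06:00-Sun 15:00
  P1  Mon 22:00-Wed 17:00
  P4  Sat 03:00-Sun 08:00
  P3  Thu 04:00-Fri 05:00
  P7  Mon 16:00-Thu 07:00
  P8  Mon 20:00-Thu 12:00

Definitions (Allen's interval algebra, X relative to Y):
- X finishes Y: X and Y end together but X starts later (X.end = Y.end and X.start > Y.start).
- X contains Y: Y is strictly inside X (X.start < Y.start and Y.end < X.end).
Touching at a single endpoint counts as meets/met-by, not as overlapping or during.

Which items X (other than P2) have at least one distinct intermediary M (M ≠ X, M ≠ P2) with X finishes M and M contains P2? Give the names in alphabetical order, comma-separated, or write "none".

Target P2 = [Tue 11:00, Thu 07:00].
Intermediaries M with M contains P2: P8.
Via P8 — items with X finishes P8: none.
Union: none.

none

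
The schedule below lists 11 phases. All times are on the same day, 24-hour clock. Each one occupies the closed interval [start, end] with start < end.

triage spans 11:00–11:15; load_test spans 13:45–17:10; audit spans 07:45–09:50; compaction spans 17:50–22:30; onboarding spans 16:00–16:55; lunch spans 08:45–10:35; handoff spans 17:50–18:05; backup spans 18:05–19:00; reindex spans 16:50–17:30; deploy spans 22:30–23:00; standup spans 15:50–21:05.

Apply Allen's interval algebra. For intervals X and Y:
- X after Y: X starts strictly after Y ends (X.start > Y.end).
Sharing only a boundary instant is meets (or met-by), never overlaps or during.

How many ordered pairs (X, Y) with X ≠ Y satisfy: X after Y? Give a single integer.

41

Checking all 110 ordered pairs for relation 'after'; matching pairs in alphabetical order:
(backup, audit): backup after audit ✓
(backup, load_test): backup after load_test ✓
(backup, lunch): backup after lunch ✓
(backup, onboarding): backup after onboarding ✓
(backup, reindex): backup after reindex ✓
(backup, triage): backup after triage ✓
(compaction, audit): compaction after audit ✓
(compaction, load_test): compaction after load_test ✓
(compaction, lunch): compaction after lunch ✓
(compaction, onboarding): compaction after onboarding ✓
(compaction, reindex): compaction after reindex ✓
(compaction, triage): compaction after triage ✓
(deploy, audit): deploy after audit ✓
(deploy, backup): deploy after backup ✓
(deploy, handoff): deploy after handoff ✓
(deploy, load_test): deploy after load_test ✓
(deploy, lunch): deploy after lunch ✓
(deploy, onboarding): deploy after onboarding ✓
(deploy, reindex): deploy after reindex ✓
(deploy, standup): deploy after standup ✓
(deploy, triage): deploy after triage ✓
(handoff, audit): handoff after audit ✓
(handoff, load_test): handoff after load_test ✓
(handoff, lunch): handoff after lunch ✓
... plus 17 further pairs not listed.
Count: 41.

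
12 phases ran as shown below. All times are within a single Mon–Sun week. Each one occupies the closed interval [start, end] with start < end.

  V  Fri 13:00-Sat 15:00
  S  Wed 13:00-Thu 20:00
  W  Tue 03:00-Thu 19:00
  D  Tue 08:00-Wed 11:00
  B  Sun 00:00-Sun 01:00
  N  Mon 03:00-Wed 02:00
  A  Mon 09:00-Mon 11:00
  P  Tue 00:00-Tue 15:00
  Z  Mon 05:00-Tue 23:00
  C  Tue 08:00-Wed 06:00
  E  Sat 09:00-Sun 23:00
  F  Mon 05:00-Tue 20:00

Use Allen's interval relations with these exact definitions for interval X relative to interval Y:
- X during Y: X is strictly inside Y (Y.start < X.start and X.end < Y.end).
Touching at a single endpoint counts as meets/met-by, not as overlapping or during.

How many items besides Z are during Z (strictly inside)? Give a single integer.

2

Target Z = [Mon 05:00, Tue 23:00].
A [Mon 09:00, Mon 11:00] → during → counts.
B [Sun 00:00, Sun 01:00] → after → no.
C [Tue 08:00, Wed 06:00] → overlapped-by → no.
D [Tue 08:00, Wed 11:00] → overlapped-by → no.
E [Sat 09:00, Sun 23:00] → after → no.
F [Mon 05:00, Tue 20:00] → starts → no.
N [Mon 03:00, Wed 02:00] → contains → no.
P [Tue 00:00, Tue 15:00] → during → counts.
S [Wed 13:00, Thu 20:00] → after → no.
V [Fri 13:00, Sat 15:00] → after → no.
W [Tue 03:00, Thu 19:00] → overlapped-by → no.
Total: 2.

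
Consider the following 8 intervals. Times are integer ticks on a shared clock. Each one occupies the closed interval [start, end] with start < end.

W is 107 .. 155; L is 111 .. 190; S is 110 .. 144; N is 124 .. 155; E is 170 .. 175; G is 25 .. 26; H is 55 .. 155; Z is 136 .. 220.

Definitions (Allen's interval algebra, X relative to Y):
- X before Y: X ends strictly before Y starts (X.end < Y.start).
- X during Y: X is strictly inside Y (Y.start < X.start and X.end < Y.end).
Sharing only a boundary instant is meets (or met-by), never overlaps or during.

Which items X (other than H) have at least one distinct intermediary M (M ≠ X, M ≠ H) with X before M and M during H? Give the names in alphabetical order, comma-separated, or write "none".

Target H = [55, 155].
Intermediaries M with M during H: S.
Via S — items with X before S: G.
Union: G.

G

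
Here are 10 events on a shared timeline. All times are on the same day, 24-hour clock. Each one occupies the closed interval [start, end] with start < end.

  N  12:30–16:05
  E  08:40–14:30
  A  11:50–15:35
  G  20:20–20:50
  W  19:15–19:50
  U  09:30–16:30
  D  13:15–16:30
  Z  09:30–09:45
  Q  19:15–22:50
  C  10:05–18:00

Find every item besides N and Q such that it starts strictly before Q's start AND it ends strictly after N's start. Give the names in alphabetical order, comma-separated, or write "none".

A, C, D, E, U

Conditions: its start is strictly before Q's start (X.start < 19:15) AND its end is strictly after N's start (X.end > 12:30).
A: start 11:50 < 19:15? ✓; end 15:35 > 12:30? ✓ → yes.
C: start 10:05 < 19:15? ✓; end 18:00 > 12:30? ✓ → yes.
D: start 13:15 < 19:15? ✓; end 16:30 > 12:30? ✓ → yes.
E: start 08:40 < 19:15? ✓; end 14:30 > 12:30? ✓ → yes.
G: start 20:20 < 19:15? ✗; end 20:50 > 12:30? ✓ → no.
U: start 09:30 < 19:15? ✓; end 16:30 > 12:30? ✓ → yes.
W: start 19:15 < 19:15? ✗; end 19:50 > 12:30? ✓ → no.
Z: start 09:30 < 19:15? ✓; end 09:45 > 12:30? ✗ → no.
Result: A, C, D, E, U.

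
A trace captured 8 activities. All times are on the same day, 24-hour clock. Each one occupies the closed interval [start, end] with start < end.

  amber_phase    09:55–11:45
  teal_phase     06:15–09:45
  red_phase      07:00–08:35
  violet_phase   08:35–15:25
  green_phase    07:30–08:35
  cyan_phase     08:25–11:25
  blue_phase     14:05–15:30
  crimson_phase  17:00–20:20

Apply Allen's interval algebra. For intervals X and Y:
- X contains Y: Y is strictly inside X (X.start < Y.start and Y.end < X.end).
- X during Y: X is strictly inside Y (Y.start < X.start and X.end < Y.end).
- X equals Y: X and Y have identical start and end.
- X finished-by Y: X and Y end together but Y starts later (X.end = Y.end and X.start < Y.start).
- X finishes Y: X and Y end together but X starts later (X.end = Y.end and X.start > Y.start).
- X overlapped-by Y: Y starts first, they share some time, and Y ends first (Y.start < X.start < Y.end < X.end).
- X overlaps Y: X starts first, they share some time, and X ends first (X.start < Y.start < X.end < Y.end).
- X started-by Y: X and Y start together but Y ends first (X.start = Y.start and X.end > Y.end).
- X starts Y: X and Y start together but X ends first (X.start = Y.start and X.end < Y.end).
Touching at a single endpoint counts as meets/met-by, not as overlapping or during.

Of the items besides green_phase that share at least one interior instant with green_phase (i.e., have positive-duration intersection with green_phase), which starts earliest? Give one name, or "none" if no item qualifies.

teal_phase

Target green_phase = [07:30, 08:35].
amber_phase [09:55, 11:45] → after → excluded.
blue_phase [14:05, 15:30] → after → excluded.
crimson_phase [17:00, 20:20] → after → excluded.
cyan_phase [08:25, 11:25] → overlapped-by → candidate.
red_phase [07:00, 08:35] → finished-by → candidate.
teal_phase [06:15, 09:45] → contains → candidate.
violet_phase [08:35, 15:25] → met-by → excluded.
Among candidates, earliest start is 06:15 → teal_phase.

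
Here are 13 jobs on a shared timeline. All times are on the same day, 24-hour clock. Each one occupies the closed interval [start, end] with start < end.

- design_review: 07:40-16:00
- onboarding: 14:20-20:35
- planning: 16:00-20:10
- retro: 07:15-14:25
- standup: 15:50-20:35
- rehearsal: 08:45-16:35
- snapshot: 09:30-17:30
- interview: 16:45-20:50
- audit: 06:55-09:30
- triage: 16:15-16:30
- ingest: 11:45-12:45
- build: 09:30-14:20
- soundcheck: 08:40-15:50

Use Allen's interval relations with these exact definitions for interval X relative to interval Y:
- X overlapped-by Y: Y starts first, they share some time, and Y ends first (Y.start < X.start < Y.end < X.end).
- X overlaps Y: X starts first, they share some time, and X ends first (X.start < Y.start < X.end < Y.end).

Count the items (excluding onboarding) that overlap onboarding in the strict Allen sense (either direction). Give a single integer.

Target onboarding = [14:20, 20:35].
audit [06:55, 09:30] → before → no.
build [09:30, 14:20] → meets → no.
design_review [07:40, 16:00] → overlaps → counts.
ingest [11:45, 12:45] → before → no.
interview [16:45, 20:50] → overlapped-by → counts.
planning [16:00, 20:10] → during → no.
rehearsal [08:45, 16:35] → overlaps → counts.
retro [07:15, 14:25] → overlaps → counts.
snapshot [09:30, 17:30] → overlaps → counts.
soundcheck [08:40, 15:50] → overlaps → counts.
standup [15:50, 20:35] → finishes → no.
triage [16:15, 16:30] → during → no.
Total: 6.

6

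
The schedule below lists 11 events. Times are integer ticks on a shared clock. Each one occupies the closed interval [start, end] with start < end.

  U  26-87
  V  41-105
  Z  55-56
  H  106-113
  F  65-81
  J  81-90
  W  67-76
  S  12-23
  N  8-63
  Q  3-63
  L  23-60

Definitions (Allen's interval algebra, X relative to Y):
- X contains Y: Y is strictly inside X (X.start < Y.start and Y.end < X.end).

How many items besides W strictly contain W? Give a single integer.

Target W = [67, 76].
F [65, 81] → contains → counts.
H [106, 113] → after → no.
J [81, 90] → after → no.
L [23, 60] → before → no.
N [8, 63] → before → no.
Q [3, 63] → before → no.
S [12, 23] → before → no.
U [26, 87] → contains → counts.
V [41, 105] → contains → counts.
Z [55, 56] → before → no.
Total: 3.

3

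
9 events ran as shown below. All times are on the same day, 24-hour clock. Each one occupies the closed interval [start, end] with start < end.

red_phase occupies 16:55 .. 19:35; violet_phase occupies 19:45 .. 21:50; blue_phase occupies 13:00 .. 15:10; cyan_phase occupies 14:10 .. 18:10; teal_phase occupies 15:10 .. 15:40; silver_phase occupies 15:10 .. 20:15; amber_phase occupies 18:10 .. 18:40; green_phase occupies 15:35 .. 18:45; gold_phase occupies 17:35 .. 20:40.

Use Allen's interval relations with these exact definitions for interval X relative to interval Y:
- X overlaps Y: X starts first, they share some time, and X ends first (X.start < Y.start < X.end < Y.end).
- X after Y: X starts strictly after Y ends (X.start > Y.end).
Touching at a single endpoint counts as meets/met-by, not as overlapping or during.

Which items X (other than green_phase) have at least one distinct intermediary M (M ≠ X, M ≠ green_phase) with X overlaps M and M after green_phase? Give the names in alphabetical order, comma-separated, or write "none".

gold_phase, silver_phase

Target green_phase = [15:35, 18:45].
Intermediaries M with M after green_phase: violet_phase.
Via violet_phase — items with X overlaps violet_phase: gold_phase, silver_phase.
Union: gold_phase, silver_phase.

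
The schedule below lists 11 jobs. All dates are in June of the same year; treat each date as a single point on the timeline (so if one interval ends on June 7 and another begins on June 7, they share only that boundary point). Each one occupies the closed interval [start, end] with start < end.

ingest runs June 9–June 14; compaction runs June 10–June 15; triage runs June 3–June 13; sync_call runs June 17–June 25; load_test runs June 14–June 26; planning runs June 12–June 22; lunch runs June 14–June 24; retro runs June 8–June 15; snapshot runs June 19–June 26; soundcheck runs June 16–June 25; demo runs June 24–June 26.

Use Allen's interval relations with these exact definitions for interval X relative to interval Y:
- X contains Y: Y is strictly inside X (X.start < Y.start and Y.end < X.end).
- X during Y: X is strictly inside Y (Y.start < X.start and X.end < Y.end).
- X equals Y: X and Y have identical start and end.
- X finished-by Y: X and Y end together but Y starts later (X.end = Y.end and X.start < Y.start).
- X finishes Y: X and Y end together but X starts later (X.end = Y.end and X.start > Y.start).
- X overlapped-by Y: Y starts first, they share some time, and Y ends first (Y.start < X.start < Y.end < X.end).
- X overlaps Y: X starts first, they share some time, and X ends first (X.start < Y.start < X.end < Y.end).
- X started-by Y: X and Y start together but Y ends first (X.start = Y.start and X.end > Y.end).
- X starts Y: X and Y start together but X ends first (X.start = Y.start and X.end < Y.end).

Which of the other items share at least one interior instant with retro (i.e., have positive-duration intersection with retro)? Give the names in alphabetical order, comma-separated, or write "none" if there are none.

Target retro = [June 8, June 15].
compaction [June 10, June 15] → finishes → yes.
demo [June 24, June 26] → after → no.
ingest [June 9, June 14] → during → yes.
load_test [June 14, June 26] → overlapped-by → yes.
lunch [June 14, June 24] → overlapped-by → yes.
planning [June 12, June 22] → overlapped-by → yes.
snapshot [June 19, June 26] → after → no.
soundcheck [June 16, June 25] → after → no.
sync_call [June 17, June 25] → after → no.
triage [June 3, June 13] → overlaps → yes.
Result: compaction, ingest, load_test, lunch, planning, triage.

compaction, ingest, load_test, lunch, planning, triage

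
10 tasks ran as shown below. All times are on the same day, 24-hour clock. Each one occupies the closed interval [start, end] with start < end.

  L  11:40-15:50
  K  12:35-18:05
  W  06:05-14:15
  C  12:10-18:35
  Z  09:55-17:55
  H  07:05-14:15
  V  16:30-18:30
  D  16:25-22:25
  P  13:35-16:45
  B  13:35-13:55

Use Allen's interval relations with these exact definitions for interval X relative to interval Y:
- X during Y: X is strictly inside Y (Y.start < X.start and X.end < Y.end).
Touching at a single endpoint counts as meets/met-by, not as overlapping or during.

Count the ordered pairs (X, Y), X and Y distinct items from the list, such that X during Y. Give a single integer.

13

Checking all 90 ordered pairs for relation 'during'; matching pairs in alphabetical order:
(B, C): B during C ✓
(B, H): B during H ✓
(B, K): B during K ✓
(B, L): B during L ✓
(B, W): B during W ✓
(B, Z): B during Z ✓
(K, C): K during C ✓
(L, Z): L during Z ✓
(P, C): P during C ✓
(P, K): P during K ✓
(P, Z): P during Z ✓
(V, C): V during C ✓
(V, D): V during D ✓
Count: 13.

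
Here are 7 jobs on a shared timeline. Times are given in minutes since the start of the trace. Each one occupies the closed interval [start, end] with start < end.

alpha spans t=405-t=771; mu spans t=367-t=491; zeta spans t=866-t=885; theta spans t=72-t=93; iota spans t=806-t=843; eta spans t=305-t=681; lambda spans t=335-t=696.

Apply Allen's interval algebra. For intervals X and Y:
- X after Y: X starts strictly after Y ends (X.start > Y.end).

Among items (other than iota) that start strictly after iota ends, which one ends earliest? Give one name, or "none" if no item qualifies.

zeta

Target iota = [t=806, t=843].
alpha [t=405, t=771] → before → excluded.
eta [t=305, t=681] → before → excluded.
lambda [t=335, t=696] → before → excluded.
mu [t=367, t=491] → before → excluded.
theta [t=72, t=93] → before → excluded.
zeta [t=866, t=885] → after → candidate.
Among candidates, earliest end is t=885 → zeta.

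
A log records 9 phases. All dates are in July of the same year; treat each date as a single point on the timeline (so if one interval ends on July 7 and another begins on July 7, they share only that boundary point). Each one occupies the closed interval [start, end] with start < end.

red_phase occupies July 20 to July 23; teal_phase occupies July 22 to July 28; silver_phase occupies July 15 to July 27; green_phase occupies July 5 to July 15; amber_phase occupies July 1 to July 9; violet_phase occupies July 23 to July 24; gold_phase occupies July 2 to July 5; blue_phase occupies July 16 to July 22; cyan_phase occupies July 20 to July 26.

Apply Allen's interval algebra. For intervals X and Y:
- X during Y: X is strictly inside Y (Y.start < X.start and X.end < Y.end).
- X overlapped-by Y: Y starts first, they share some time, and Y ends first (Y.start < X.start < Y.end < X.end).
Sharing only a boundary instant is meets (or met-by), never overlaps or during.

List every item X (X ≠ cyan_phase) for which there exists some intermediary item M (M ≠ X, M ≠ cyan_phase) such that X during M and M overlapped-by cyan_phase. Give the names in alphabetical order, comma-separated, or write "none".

Target cyan_phase = [July 20, July 26].
Intermediaries M with M overlapped-by cyan_phase: teal_phase.
Via teal_phase — items with X during teal_phase: violet_phase.
Union: violet_phase.

violet_phase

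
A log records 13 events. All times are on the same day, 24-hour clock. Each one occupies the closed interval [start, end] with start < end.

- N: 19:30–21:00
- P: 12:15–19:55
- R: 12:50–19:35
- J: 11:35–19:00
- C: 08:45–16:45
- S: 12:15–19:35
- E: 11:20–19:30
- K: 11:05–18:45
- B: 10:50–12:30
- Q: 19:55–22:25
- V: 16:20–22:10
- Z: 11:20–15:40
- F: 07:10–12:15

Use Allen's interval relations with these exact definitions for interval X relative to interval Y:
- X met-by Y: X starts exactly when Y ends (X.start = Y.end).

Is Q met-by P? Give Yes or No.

Q = [19:55, 22:25], P = [12:15, 19:55].
Actual relation of Q to P: met-by.
Asked whether 'met-by' holds → Yes.

Yes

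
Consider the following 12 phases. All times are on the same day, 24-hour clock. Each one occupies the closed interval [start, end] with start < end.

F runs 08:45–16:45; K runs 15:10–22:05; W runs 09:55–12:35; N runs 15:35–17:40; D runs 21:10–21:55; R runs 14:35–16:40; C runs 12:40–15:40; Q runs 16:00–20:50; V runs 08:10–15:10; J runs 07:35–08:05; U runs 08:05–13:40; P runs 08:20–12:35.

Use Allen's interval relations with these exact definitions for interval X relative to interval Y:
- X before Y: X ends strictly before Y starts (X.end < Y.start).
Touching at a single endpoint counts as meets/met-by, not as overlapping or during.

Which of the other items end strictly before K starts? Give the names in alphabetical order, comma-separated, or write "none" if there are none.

Target K = [15:10, 22:05].
C [12:40, 15:40] → overlaps → no.
D [21:10, 21:55] → during → no.
F [08:45, 16:45] → overlaps → no.
J [07:35, 08:05] → before → yes.
N [15:35, 17:40] → during → no.
P [08:20, 12:35] → before → yes.
Q [16:00, 20:50] → during → no.
R [14:35, 16:40] → overlaps → no.
U [08:05, 13:40] → before → yes.
V [08:10, 15:10] → meets → no.
W [09:55, 12:35] → before → yes.
Result: J, P, U, W.

J, P, U, W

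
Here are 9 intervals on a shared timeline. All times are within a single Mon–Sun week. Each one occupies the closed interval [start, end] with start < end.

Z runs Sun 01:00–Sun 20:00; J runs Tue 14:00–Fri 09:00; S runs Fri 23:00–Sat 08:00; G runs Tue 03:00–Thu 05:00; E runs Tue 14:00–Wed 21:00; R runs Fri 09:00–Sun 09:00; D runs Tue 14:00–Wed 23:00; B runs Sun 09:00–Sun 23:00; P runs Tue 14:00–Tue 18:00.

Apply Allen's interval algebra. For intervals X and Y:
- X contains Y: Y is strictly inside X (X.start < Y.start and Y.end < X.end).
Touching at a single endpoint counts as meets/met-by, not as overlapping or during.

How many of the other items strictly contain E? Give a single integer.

1

Target E = [Tue 14:00, Wed 21:00].
B [Sun 09:00, Sun 23:00] → after → no.
D [Tue 14:00, Wed 23:00] → started-by → no.
G [Tue 03:00, Thu 05:00] → contains → counts.
J [Tue 14:00, Fri 09:00] → started-by → no.
P [Tue 14:00, Tue 18:00] → starts → no.
R [Fri 09:00, Sun 09:00] → after → no.
S [Fri 23:00, Sat 08:00] → after → no.
Z [Sun 01:00, Sun 20:00] → after → no.
Total: 1.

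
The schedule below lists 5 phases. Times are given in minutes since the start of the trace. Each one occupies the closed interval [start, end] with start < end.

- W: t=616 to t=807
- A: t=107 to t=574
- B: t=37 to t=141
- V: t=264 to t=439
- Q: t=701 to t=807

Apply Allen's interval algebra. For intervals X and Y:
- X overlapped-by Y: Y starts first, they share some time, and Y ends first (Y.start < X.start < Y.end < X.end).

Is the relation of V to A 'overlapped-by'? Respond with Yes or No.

No

V = [t=264, t=439], A = [t=107, t=574].
Actual relation of V to A: during.
Asked whether 'overlapped-by' holds → No.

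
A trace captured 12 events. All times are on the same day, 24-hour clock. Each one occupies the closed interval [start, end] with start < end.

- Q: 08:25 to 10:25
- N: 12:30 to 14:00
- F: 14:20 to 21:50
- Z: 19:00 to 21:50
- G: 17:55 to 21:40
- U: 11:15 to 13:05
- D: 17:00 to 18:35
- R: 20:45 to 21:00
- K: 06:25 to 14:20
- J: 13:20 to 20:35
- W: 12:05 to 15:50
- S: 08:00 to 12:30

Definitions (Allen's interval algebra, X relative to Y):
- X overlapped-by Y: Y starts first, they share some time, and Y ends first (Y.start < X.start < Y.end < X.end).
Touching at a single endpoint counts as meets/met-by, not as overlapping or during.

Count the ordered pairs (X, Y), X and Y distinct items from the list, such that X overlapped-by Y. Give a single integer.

14

Checking all 132 ordered pairs for relation 'overlapped-by'; matching pairs in alphabetical order:
(F, J): F overlapped-by J ✓
(F, W): F overlapped-by W ✓
(G, D): G overlapped-by D ✓
(G, J): G overlapped-by J ✓
(J, K): J overlapped-by K ✓
(J, N): J overlapped-by N ✓
(J, W): J overlapped-by W ✓
(N, U): N overlapped-by U ✓
(U, S): U overlapped-by S ✓
(W, K): W overlapped-by K ✓
(W, S): W overlapped-by S ✓
(W, U): W overlapped-by U ✓
(Z, G): Z overlapped-by G ✓
(Z, J): Z overlapped-by J ✓
Count: 14.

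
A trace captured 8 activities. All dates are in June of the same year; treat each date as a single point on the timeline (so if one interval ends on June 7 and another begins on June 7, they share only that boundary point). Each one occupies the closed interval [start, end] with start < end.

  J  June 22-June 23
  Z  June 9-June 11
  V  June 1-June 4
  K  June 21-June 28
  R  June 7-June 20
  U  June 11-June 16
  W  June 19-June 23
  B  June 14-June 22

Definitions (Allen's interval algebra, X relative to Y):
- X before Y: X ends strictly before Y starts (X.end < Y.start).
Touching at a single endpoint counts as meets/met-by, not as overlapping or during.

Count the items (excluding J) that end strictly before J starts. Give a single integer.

Target J = [June 22, June 23].
B [June 14, June 22] → meets → no.
K [June 21, June 28] → contains → no.
R [June 7, June 20] → before → counts.
U [June 11, June 16] → before → counts.
V [June 1, June 4] → before → counts.
W [June 19, June 23] → finished-by → no.
Z [June 9, June 11] → before → counts.
Total: 4.

4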